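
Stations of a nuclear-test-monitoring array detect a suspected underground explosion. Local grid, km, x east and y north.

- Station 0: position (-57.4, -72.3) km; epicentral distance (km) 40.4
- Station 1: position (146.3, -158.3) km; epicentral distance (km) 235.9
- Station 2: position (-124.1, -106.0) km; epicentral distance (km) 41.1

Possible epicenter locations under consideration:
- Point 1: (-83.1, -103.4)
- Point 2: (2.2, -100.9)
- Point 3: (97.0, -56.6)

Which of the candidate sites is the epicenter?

For each candidate, compare |candidate − station| to the reported distance:
Point 1: residuals Station 0 0.1, Station 1 0.0, Station 2 0.0 → max 0.1 km
Point 2: residuals Station 0 25.7, Station 1 80.8, Station 2 85.3 → max 85.3 km
Point 3: residuals Station 0 114.8, Station 1 122.9, Station 2 185.5 → max 185.5 km
Only Point 1 has all residuals ≈ 0.

Point 1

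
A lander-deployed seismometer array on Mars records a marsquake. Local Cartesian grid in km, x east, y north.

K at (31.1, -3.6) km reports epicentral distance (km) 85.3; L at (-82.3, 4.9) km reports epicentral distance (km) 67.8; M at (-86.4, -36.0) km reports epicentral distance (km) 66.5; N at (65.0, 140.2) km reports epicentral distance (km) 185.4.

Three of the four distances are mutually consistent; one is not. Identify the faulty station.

Solve using three stations at a time. Using L, M, N (subtract circle equations pairwise → linear system) gives (x, y) ≈ (-21.0, -24.0).
Distances from that point to each station vs reported:
  K: calculated 56.0 vs reported 85.3 → residual 29.3 km
  L: calculated 67.8 vs reported 67.8 → residual 0.0 km
  M: calculated 66.5 vs reported 66.5 → residual 0.0 km
  N: calculated 185.4 vs reported 185.4 → residual 0.0 km
L, M, N are mutually consistent (residuals ≈ 0); K is off by 29.3 km.

K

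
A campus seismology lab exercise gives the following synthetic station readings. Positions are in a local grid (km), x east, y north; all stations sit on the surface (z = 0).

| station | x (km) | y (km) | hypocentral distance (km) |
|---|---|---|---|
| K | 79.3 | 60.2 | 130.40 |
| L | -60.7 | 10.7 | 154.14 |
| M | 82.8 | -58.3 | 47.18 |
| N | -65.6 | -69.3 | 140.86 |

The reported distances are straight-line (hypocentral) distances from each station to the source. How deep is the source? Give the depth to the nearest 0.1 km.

Each station gives a sphere (x−x_i)² + (y−y_i)² + z² = d_i² (stations at z=0).
Subtracting the K sphere from L and M: z² cancels, leaving linear equations in x and y:
-280.0 x − 99.0 y = -12868.53
7.0 x − 237.0 y = 15120.41
Solving: x ≈ 67.808, y ≈ -61.796 km (keep extra digits for the depth step; rounded: 67.8, -61.8).
Then from the K sphere: z² = 130.40² − (x − 79.3)² − (y − 60.2)² with x = 67.808, y = -61.796, so z ≈ 44.599 ≈ 44.6 km.

z ≈ 44.6 km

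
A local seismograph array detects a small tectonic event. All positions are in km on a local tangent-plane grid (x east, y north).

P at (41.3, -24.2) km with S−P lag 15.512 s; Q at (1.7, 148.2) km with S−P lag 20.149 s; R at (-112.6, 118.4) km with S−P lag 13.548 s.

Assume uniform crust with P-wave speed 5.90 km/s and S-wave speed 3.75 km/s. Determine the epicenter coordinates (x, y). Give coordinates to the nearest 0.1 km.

Distance from S−P lag: d = Δt · v_P v_S / (v_P − v_S) = Δt · (5.90·3.75)/(5.90−3.75) ≈ 10.2907·Δt.
So d_P = 159.63, d_Q = 207.35, d_R = 139.42 km.
Circle about each station: (x − 41.3)² + (y + 24.2)² = 159.63²; (x − 1.7)² + (y − 148.2)² = 207.35²; (x + 112.6)² + (y − 118.4)² = 139.42².
Subtracting the P equation from the Q and R equations removes the quadratic terms:
-79.2 x + 344.8 y = 2162.51
-307.8 x + 285.2 y = 30449.79
Solving the 2×2 system: x ≈ -118.3, y ≈ -20.9 km.

(-118.3, -20.9)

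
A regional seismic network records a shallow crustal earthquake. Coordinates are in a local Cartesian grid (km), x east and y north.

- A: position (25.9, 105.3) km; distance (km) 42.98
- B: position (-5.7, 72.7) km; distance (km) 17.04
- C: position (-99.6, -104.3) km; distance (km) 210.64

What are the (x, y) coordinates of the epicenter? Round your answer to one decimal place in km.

Circle about each station: (x − 25.9)² + (y − 105.3)² = 42.98²; (x + 5.7)² + (y − 72.7)² = 17.04²; (x + 99.6)² + (y + 104.3)² = 210.64².
Subtracting the A equation from the B and C equations removes the quadratic terms:
-63.2 x − 65.2 y = -4884.20
-251.0 x − 419.2 y = -33482.18
Solving the 2×2 system: x ≈ -13.4, y ≈ 87.9 km.
Check against A (with the unrounded x, y): √((x − 25.9)²+(y − 105.3)²) = 42.97 ≈ 42.98 km. ✓

-13.4 km east, 87.9 km north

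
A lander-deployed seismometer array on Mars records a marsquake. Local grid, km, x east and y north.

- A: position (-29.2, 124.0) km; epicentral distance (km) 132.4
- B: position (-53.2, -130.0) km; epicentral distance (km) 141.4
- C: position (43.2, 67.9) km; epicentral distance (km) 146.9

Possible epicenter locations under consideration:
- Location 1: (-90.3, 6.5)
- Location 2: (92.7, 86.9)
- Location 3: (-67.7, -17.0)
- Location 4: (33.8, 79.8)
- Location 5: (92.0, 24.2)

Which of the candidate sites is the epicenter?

For each candidate, compare |candidate − station| to the reported distance:
Location 1: residuals A 0.0, B 0.1, C 0.0 → max 0.1 km
Location 2: residuals A 5.0, B 120.0, C 93.9 → max 120.0 km
Location 3: residuals A 13.8, B 27.5, C 7.2 → max 27.5 km
Location 4: residuals A 55.4, B 85.7, C 131.7 → max 131.7 km
Location 5: residuals A 24.6, B 70.4, C 81.4 → max 81.4 km
Only Location 1 has all residuals ≈ 0.

Location 1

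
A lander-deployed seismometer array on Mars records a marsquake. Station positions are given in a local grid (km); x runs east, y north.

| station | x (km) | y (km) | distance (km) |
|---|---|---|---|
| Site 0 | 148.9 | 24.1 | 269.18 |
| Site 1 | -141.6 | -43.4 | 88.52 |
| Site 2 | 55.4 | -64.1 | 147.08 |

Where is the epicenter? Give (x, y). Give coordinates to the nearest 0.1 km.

Circle about each station: (x − 148.9)² + (y − 24.1)² = 269.18²; (x + 141.6)² + (y + 43.4)² = 88.52²; (x − 55.4)² + (y + 64.1)² = 147.08².
Subtracting the Site 0 equation from the Site 1 and Site 2 equations removes the quadratic terms:
-581.0 x − 135.0 y = 63804.18
-187.0 x − 176.4 y = 35251.30
Solving the 2×2 system: x ≈ -84.1, y ≈ -110.7 km.
Check against Site 0 (with the unrounded x, y): √((x − 148.9)²+(y − 24.1)²) = 269.18 ≈ 269.18 km. ✓

(-84.1, -110.7)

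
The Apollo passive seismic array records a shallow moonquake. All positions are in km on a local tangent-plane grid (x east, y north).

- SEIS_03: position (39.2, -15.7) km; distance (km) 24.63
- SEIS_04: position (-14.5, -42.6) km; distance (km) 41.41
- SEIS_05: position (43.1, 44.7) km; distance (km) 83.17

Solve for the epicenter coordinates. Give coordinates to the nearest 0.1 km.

Circle about each station: (x − 39.2)² + (y + 15.7)² = 24.63²; (x + 14.5)² + (y + 42.6)² = 41.41²; (x − 43.1)² + (y − 44.7)² = 83.17².
Subtracting the SEIS_03 equation from the SEIS_04 and SEIS_05 equations removes the quadratic terms:
-107.4 x − 53.8 y = -866.27
7.8 x + 120.8 y = -4238.04
Solving the 2×2 system: x ≈ 26.5, y ≈ -36.8 km.

x ≈ 26.5 km, y ≈ -36.8 km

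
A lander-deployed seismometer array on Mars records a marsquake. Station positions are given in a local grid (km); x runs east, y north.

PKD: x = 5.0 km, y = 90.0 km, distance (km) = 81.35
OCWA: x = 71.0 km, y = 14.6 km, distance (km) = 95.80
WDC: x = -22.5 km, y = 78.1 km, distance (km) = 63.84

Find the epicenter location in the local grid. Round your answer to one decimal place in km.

Circle about each station: (x − 5.0)² + (y − 90.0)² = 81.35²; (x − 71.0)² + (y − 14.6)² = 95.80²; (x + 22.5)² + (y − 78.1)² = 63.84².
Subtracting the PKD equation from the OCWA and WDC equations removes the quadratic terms:
132.0 x − 150.8 y = -5430.66
-55.0 x − 23.8 y = 1023.14
Solving the 2×2 system: x ≈ -24.8, y ≈ 14.3 km.

-24.8 km east, 14.3 km north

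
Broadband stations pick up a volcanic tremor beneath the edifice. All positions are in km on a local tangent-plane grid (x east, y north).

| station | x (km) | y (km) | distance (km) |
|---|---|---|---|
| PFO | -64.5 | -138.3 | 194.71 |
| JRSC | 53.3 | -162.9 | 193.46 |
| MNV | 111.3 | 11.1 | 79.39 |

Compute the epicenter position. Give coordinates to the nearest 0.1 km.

x ≈ 34.1 km, y ≈ 29.6 km

Circle about each station: (x + 64.5)² + (y + 138.3)² = 194.71²; (x − 53.3)² + (y + 162.9)² = 193.46²; (x − 111.3)² + (y − 11.1)² = 79.39².
Subtracting the PFO equation from the JRSC and MNV equations removes the quadratic terms:
235.6 x − 49.2 y = 6575.37
351.6 x + 298.8 y = 20832.97
Solving the 2×2 system: x ≈ 34.1, y ≈ 29.6 km.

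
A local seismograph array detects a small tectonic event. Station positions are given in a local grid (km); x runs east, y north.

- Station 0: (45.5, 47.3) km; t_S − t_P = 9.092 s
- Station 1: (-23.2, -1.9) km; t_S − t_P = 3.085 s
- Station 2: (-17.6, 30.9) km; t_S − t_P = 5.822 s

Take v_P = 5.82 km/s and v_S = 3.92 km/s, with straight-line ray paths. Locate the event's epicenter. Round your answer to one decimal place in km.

(-21.5, -38.9)

Distance from S−P lag: d = Δt · v_P v_S / (v_P − v_S) = Δt · (5.82·3.92)/(5.82−3.92) ≈ 12.0076·Δt.
So d_Station 0 = 109.17, d_Station 1 = 37.04, d_Station 2 = 69.91 km.
Circle about each station: (x − 45.5)² + (y − 47.3)² = 109.17²; (x + 23.2)² + (y + 1.9)² = 37.04²; (x + 17.6)² + (y − 30.9)² = 69.91².
Subtracting the Station 0 equation from the Station 1 and Station 2 equations removes the quadratic terms:
-137.4 x − 98.4 y = 6780.44
-126.2 x − 32.8 y = 3987.71
Solving the 2×2 system: x ≈ -21.5, y ≈ -38.9 km.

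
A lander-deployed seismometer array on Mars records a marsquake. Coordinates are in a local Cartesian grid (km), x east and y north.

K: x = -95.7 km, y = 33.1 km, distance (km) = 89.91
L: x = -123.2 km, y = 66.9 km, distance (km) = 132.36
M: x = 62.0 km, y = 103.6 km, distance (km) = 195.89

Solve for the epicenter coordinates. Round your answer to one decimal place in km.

Circle about each station: (x + 95.7)² + (y − 33.1)² = 89.91²; (x + 123.2)² + (y − 66.9)² = 132.36²; (x − 62.0)² + (y − 103.6)² = 195.89².
Subtracting pairs of circle equations eliminates x²+y² and gives linear equations (the radical axes):
-55.0 x + 67.6 y = -35.61
315.4 x + 141.0 y = -25966.22
Solving the 2×2 system: x ≈ -60.2, y ≈ -49.5 km.
Check against K (with the unrounded x, y): √((x + 95.7)²+(y − 33.1)²) = 89.91 ≈ 89.91 km. ✓

-60.2 km east, -49.5 km north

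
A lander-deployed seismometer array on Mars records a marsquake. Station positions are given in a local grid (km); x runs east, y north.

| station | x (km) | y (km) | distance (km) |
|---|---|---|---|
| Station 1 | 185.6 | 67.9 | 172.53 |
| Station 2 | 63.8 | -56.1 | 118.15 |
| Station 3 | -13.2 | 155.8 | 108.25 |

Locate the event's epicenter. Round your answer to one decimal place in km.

(13.9, 51.0)

Circle about each station: (x − 185.6)² + (y − 67.9)² = 172.53²; (x − 63.8)² + (y + 56.1)² = 118.15²; (x + 13.2)² + (y − 155.8)² = 108.25².
Subtracting the Station 1 equation from the Station 2 and Station 3 equations removes the quadratic terms:
-243.6 x − 248.0 y = -16032.94
-397.6 x + 175.8 y = 3438.65
Solving the 2×2 system: x ≈ 13.9, y ≈ 51.0 km.
Check against Station 1 (with the unrounded x, y): √((x − 185.6)²+(y − 67.9)²) = 172.53 ≈ 172.53 km. ✓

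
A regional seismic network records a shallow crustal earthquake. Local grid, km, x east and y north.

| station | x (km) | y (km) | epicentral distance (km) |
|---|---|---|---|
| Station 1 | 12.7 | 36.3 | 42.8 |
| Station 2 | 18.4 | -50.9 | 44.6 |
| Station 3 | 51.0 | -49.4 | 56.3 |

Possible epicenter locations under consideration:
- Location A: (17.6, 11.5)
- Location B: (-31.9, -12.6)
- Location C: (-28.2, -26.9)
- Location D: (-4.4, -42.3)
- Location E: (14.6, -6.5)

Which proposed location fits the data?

For each candidate, compare |candidate − station| to the reported distance:
Location A: residuals Station 1 17.5, Station 2 17.8, Station 3 13.2 → max 17.8 km
Location B: residuals Station 1 23.4, Station 2 18.6, Station 3 34.4 → max 34.4 km
Location C: residuals Station 1 32.5, Station 2 7.8, Station 3 26.0 → max 32.5 km
Location D: residuals Station 1 37.6, Station 2 20.2, Station 3 0.4 → max 37.6 km
Location E: residuals Station 1 0.0, Station 2 0.0, Station 3 0.0 → max 0.0 km
Only Location E has all residuals ≈ 0.

Location E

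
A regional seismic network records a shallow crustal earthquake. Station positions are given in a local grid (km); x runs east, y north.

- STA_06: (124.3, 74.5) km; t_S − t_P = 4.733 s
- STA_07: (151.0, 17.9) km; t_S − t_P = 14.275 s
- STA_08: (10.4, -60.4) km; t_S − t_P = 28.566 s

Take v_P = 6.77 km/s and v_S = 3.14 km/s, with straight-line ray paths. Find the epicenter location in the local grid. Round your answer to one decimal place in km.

(97.7, 82.3)

Distance from S−P lag: d = Δt · v_P v_S / (v_P − v_S) = Δt · (6.77·3.14)/(6.77−3.14) ≈ 5.8561·Δt.
So d_STA_06 = 27.72, d_STA_07 = 83.60, d_STA_08 = 167.29 km.
Circle about each station: (x − 124.3)² + (y − 74.5)² = 27.72²; (x − 151.0)² + (y − 17.9)² = 83.60²; (x − 10.4)² + (y + 60.4)² = 167.29².
Subtracting the STA_06 equation from the STA_07 and STA_08 equations removes the quadratic terms:
53.4 x − 113.2 y = -4099.89
-227.8 x − 269.8 y = -44461.97
Solving the 2×2 system: x ≈ 97.7, y ≈ 82.3 km.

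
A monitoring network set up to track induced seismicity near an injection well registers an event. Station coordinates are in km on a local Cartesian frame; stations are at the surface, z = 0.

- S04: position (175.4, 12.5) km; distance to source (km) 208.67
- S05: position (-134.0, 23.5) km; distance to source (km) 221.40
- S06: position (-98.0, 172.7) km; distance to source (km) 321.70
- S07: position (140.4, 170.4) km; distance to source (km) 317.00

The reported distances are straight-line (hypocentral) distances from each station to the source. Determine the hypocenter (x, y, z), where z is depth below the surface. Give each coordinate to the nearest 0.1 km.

Each station gives a sphere (x−x_i)² + (y−y_i)² + z² = d_i² (stations at z=0).
Subtracting the S04 sphere from S05 and S06: z² cancels, leaving linear equations in x and y:
-618.8 x + 22.0 y = -17887.95
-546.8 x + 320.4 y = -51439.84
Solving: x ≈ 24.698, y ≈ -118.399 km (keep extra digits for the depth step; rounded: 24.7, -118.4).
Then from the S04 sphere: z² = 208.67² − (x − 175.4)² − (y − 12.5)² with x = 24.698, y = -118.399, so z ≈ 60.807 ≈ 60.8 km.
Check against S07 (with the unrounded solution): distance 317.00 ≈ 317.00 km. ✓

(24.7, -118.4, 60.8)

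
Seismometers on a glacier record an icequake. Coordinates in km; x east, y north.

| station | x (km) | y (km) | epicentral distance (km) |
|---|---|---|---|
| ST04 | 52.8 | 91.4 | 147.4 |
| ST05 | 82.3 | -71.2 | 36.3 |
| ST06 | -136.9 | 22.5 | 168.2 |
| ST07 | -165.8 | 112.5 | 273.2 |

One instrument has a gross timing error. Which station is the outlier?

Solve using three stations at a time. Using ST04, ST05, ST07 (subtract circle equations pairwise → linear system) gives (x, y) ≈ (49.3, -56.0).
Distances from that point to each station vs reported:
  ST04: calculated 147.4 vs reported 147.4 → residual 0.0 km
  ST05: calculated 36.4 vs reported 36.3 → residual 0.1 km
  ST06: calculated 202.0 vs reported 168.2 → residual 33.8 km
  ST07: calculated 273.2 vs reported 273.2 → residual 0.0 km
ST04, ST05, ST07 are mutually consistent (residuals ≈ 0); ST06 is off by 33.8 km.

ST06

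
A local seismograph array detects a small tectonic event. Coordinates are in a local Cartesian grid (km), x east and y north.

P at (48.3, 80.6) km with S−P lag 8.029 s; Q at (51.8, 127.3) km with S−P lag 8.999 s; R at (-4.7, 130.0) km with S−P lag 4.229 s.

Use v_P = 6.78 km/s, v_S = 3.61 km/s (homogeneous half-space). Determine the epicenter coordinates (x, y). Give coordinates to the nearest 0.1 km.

-11.2 km east, 98.0 km north

Distance from S−P lag: d = Δt · v_P v_S / (v_P − v_S) = Δt · (6.78·3.61)/(6.78−3.61) ≈ 7.7211·Δt.
So d_P = 61.99, d_Q = 69.48, d_R = 32.65 km.
Circle about each station: (x − 48.3)² + (y − 80.6)² = 61.99²; (x − 51.8)² + (y − 127.3)² = 69.48²; (x + 4.7)² + (y − 130.0)² = 32.65².
Subtracting pairs of circle equations eliminates x²+y² and gives linear equations (the radical axes):
7.0 x + 93.4 y = 9074.57
-106.0 x + 98.8 y = 10869.58
Solving the 2×2 system: x ≈ -11.2, y ≈ 98.0 km.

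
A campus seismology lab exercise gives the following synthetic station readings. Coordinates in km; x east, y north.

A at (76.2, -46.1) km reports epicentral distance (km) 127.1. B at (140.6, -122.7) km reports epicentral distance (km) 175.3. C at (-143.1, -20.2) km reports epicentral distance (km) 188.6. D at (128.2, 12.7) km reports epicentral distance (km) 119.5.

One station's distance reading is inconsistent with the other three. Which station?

Solve using three stations at a time. Using A, C, D (subtract circle equations pairwise → linear system) gives (x, y) ≈ (22.9, 69.3).
Distances from that point to each station vs reported:
  A: calculated 127.1 vs reported 127.1 → residual 0.0 km
  B: calculated 225.2 vs reported 175.3 → residual 49.9 km
  C: calculated 188.6 vs reported 188.6 → residual 0.0 km
  D: calculated 119.6 vs reported 119.5 → residual 0.1 km
A, C, D are mutually consistent (residuals ≈ 0); B is off by 49.9 km.

B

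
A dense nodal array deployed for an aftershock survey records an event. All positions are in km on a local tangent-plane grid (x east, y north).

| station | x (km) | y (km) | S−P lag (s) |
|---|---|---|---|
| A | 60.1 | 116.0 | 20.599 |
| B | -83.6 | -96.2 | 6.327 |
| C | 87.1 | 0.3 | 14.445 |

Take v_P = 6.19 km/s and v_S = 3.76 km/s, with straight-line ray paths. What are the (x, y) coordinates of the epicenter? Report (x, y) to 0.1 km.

Distance from S−P lag: d = Δt · v_P v_S / (v_P − v_S) = Δt · (6.19·3.76)/(6.19−3.76) ≈ 9.5779·Δt.
So d_A = 197.30, d_B = 60.60, d_C = 138.35 km.
Circle about each station: (x − 60.1)² + (y − 116.0)² = 197.30²; (x + 83.6)² + (y + 96.2)² = 60.60²; (x − 87.1)² + (y − 0.3)² = 138.35².
Subtracting pairs of circle equations eliminates x²+y² and gives linear equations (the radical axes):
-287.4 x − 424.4 y = 34430.32
54.0 x − 231.4 y = 10305.06
Solving the 2×2 system: x ≈ -40.2, y ≈ -53.9 km.
Check against A (with the unrounded x, y): √((x − 60.1)²+(y − 116.0)²) = 197.30 ≈ 197.30 km. ✓

x ≈ -40.2 km, y ≈ -53.9 km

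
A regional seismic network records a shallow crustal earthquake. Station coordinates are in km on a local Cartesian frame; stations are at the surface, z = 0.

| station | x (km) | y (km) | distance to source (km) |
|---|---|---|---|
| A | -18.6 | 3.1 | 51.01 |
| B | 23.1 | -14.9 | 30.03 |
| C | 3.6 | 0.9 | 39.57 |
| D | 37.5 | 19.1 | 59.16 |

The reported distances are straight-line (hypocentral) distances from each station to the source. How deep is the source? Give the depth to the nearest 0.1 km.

Each station gives a sphere (x−x_i)² + (y−y_i)² + z² = d_i² (stations at z=0).
Subtracting the A sphere from B and C: z² cancels, leaving linear equations in x and y:
83.4 x − 36.0 y = 2100.27
44.4 x − 4.4 y = 694.44
Solving: x ≈ 12.797, y ≈ -28.695 km (keep extra digits for the depth step; rounded: 12.8, -28.7).
Then from the A sphere: z² = 51.01² − (x + 18.6)² − (y − 3.1)² with x = 12.797, y = -28.695, so z ≈ 24.603 ≈ 24.6 km.

z ≈ 24.6 km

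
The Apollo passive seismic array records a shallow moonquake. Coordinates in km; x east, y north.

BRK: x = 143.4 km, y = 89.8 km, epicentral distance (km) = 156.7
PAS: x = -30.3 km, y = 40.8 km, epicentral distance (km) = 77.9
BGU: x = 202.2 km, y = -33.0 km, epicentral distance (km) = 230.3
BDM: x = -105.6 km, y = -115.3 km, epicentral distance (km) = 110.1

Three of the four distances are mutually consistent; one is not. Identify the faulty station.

BRK

Solve using three stations at a time. Using PAS, BGU, BDM (subtract circle equations pairwise → linear system) gives (x, y) ≈ (-28.1, -37.1).
Distances from that point to each station vs reported:
  BRK: calculated 213.3 vs reported 156.7 → residual 56.6 km
  PAS: calculated 77.9 vs reported 77.9 → residual 0.0 km
  BGU: calculated 230.3 vs reported 230.3 → residual 0.0 km
  BDM: calculated 110.1 vs reported 110.1 → residual 0.0 km
PAS, BGU, BDM are mutually consistent (residuals ≈ 0); BRK is off by 56.6 km.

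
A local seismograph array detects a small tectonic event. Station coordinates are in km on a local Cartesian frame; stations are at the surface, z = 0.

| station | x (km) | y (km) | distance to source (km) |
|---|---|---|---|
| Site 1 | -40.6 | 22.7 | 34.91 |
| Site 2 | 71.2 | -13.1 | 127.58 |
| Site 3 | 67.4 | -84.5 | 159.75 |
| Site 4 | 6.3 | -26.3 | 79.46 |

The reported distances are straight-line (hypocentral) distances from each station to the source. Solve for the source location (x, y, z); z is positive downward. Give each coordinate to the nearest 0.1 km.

Each station gives a sphere (x−x_i)² + (y−y_i)² + z² = d_i² (stations at z=0).
Subtracting the Site 1 sphere from Site 2 and Site 3: z² cancels, leaving linear equations in x and y:
223.6 x − 71.6 y = -11980.55
216.0 x − 214.4 y = -14781.99
Solving: x ≈ -46.506, y ≈ 22.093 km (keep extra digits for the depth step; rounded: -46.5, 22.1).
Then from the Site 1 sphere: z² = 34.91² − (x + 40.6)² − (y − 22.7)² with x = -46.506, y = 22.093, so z ≈ 34.401 ≈ 34.4 km.

x ≈ -46.5 km, y ≈ 22.1 km, depth ≈ 34.4 km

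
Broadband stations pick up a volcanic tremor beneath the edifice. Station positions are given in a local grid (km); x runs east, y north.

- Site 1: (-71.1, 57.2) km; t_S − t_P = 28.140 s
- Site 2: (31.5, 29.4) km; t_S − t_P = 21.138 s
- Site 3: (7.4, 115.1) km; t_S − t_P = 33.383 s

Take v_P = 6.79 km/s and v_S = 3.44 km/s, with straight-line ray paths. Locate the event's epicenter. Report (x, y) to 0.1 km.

(18.4, -117.4)

Distance from S−P lag: d = Δt · v_P v_S / (v_P − v_S) = Δt · (6.79·3.44)/(6.79−3.44) ≈ 6.9724·Δt.
So d_Site 1 = 196.20, d_Site 2 = 147.38, d_Site 3 = 232.76 km.
Circle about each station: (x + 71.1)² + (y − 57.2)² = 196.20²; (x − 31.5)² + (y − 29.4)² = 147.38²; (x − 7.4)² + (y − 115.1)² = 232.76².
Subtracting pairs of circle equations eliminates x²+y² and gives linear equations (the radical axes):
205.2 x − 55.6 y = 10303.14
157.0 x + 115.8 y = -10707.06
Solving the 2×2 system: x ≈ 18.4, y ≈ -117.4 km.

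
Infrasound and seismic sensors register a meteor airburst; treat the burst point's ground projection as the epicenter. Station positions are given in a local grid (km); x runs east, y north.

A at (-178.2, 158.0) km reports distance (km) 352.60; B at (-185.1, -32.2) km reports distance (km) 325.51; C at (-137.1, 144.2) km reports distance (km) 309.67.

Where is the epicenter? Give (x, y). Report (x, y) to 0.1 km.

x ≈ 138.5 km, y ≈ 3.0 km

Circle about each station: (x + 178.2)² + (y − 158.0)² = 352.60²; (x + 185.1)² + (y + 32.2)² = 325.51²; (x + 137.1)² + (y − 144.2)² = 309.67².
Subtracting pairs of circle equations eliminates x²+y² and gives linear equations (the radical axes):
-13.8 x − 380.4 y = -3050.39
82.2 x − 27.6 y = 11302.06
Solving the 2×2 system: x ≈ 138.5, y ≈ 3.0 km.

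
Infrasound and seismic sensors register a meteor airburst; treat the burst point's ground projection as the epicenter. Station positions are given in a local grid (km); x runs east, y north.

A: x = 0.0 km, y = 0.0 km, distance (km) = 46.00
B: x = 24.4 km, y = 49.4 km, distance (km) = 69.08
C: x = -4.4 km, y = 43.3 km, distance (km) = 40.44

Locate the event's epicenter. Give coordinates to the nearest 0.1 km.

-39.6 km east, 23.4 km north

Circle about each station: x² + y² = 46.00²; (x − 24.4)² + (y − 49.4)² = 69.08²; (x + 4.4)² + (y − 43.3)² = 40.44².
Subtracting the A equation from the B and C equations removes the quadratic terms:
48.8 x + 98.8 y = 379.67
-8.8 x + 86.6 y = 2374.86
Solving the 2×2 system: x ≈ -39.6, y ≈ 23.4 km.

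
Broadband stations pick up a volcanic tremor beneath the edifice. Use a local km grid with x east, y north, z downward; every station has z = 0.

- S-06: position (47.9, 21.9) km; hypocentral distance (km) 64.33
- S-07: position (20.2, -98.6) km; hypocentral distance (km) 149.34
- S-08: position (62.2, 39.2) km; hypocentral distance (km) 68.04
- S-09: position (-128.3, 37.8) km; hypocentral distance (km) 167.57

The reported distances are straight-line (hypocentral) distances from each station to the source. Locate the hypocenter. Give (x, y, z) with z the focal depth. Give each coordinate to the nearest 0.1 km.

Each station gives a sphere (x−x_i)² + (y−y_i)² + z² = d_i² (stations at z=0).
Subtracting the S-06 sphere from S-07 and S-08: z² cancels, leaving linear equations in x and y:
-55.4 x − 241.0 y = -10808.11
28.6 x + 34.6 y = 2140.37
Solving: x ≈ 28.512, y ≈ 38.293 km (keep extra digits for the depth step; rounded: 28.5, 38.3).
Then from the S-06 sphere: z² = 64.33² − (x − 47.9)² − (y − 21.9)² with x = 28.512, y = 38.293, so z ≈ 59.108 ≈ 59.1 km.

x ≈ 28.5 km, y ≈ 38.3 km, depth ≈ 59.1 km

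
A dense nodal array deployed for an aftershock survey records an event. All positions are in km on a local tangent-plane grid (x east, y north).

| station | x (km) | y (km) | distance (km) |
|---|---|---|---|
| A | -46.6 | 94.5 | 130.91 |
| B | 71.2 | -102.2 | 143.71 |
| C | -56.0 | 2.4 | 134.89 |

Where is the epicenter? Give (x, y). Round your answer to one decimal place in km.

73.1 km east, 41.5 km north

Circle about each station: (x + 46.6)² + (y − 94.5)² = 130.91²; (x − 71.2)² + (y + 102.2)² = 143.71²; (x + 56.0)² + (y − 2.4)² = 134.89².
Subtracting the A equation from the B and C equations removes the quadratic terms:
235.6 x − 393.4 y = 897.33
-18.8 x − 184.2 y = -9017.93
Solving the 2×2 system: x ≈ 73.1, y ≈ 41.5 km.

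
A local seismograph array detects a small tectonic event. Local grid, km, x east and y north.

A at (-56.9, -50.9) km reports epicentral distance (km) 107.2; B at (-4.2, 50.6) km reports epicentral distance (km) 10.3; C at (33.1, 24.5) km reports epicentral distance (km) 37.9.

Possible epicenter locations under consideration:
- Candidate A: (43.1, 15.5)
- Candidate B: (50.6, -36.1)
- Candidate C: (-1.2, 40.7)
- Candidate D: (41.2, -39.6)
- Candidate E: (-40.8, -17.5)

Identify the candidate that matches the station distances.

Candidate C

For each candidate, compare |candidate − station| to the reported distance:
Candidate A: residuals A 12.8, B 48.6, C 24.4 → max 48.6 km
Candidate B: residuals A 1.3, B 92.3, C 25.2 → max 92.3 km
Candidate C: residuals A 0.0, B 0.0, C 0.0 → max 0.0 km
Candidate D: residuals A 8.5, B 90.7, C 26.7 → max 90.7 km
Candidate E: residuals A 70.1, B 67.0, C 47.1 → max 70.1 km
Only Candidate C has all residuals ≈ 0.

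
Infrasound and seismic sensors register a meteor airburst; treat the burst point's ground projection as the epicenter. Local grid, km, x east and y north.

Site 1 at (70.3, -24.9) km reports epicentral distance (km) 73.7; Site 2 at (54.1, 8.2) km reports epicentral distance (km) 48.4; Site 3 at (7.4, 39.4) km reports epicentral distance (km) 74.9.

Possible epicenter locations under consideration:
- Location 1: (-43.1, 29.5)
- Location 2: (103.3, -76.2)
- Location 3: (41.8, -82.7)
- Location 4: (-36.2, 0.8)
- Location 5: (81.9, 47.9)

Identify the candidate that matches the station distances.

For each candidate, compare |candidate − station| to the reported distance:
Location 1: residuals Site 1 52.1, Site 2 51.1, Site 3 23.4 → max 52.1 km
Location 2: residuals Site 1 12.7, Site 2 49.3, Site 3 75.3 → max 75.3 km
Location 3: residuals Site 1 9.3, Site 2 43.3, Site 3 52.0 → max 52.0 km
Location 4: residuals Site 1 35.9, Site 2 42.2, Site 3 16.7 → max 42.2 km
Location 5: residuals Site 1 0.0, Site 2 0.1, Site 3 0.1 → max 0.1 km
Only Location 5 has all residuals ≈ 0.

Location 5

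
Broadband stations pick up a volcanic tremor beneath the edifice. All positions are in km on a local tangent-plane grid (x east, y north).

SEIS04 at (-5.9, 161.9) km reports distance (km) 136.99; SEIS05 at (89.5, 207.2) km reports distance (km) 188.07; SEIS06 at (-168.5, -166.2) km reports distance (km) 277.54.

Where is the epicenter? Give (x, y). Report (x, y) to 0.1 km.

Circle about each station: (x + 5.9)² + (y − 161.9)² = 136.99²; (x − 89.5)² + (y − 207.2)² = 188.07²; (x + 168.5)² + (y + 166.2)² = 277.54².
Subtracting the SEIS04 equation from the SEIS05 and SEIS06 equations removes the quadratic terms:
190.8 x + 90.6 y = 8091.61
-325.2 x − 656.2 y = -28493.92
Solving the 2×2 system: x ≈ 28.5, y ≈ 29.3 km.
Check against SEIS04 (with the unrounded x, y): √((x + 5.9)²+(y − 161.9)²) = 136.99 ≈ 136.99 km. ✓

28.5 km east, 29.3 km north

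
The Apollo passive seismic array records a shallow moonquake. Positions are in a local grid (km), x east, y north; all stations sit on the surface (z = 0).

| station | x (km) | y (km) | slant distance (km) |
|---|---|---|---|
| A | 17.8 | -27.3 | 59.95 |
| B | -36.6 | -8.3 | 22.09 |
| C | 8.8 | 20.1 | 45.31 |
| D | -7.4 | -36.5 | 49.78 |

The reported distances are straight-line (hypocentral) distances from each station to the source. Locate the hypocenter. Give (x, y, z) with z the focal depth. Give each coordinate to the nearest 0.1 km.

(-30.2, 4.4, 16.9)

Each station gives a sphere (x−x_i)² + (y−y_i)² + z² = d_i² (stations at z=0).
Subtracting the A sphere from B and C: z² cancels, leaving linear equations in x and y:
-108.8 x + 38.0 y = 3452.35
-18.0 x + 94.8 y = 960.33
Solving: x ≈ -30.196, y ≈ 4.397 km (keep extra digits for the depth step; rounded: -30.2, 4.4).
Then from the A sphere: z² = 59.95² − (x − 17.8)² − (y + 27.3)² with x = -30.196, y = 4.397, so z ≈ 16.902 ≈ 16.9 km.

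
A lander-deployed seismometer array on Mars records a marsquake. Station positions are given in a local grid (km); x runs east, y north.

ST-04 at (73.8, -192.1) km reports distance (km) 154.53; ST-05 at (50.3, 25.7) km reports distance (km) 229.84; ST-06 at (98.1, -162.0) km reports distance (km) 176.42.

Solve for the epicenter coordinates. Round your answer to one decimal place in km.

Circle about each station: (x − 73.8)² + (y + 192.1)² = 154.53²; (x − 50.3)² + (y − 25.7)² = 229.84²; (x − 98.1)² + (y + 162.0)² = 176.42².
Subtracting pairs of circle equations eliminates x²+y² and gives linear equations (the radical axes):
-47.0 x + 435.6 y = -68105.17
48.6 x + 60.2 y = -13725.74
Solving the 2×2 system: x ≈ -78.3, y ≈ -164.8 km.
Check against ST-04 (with the unrounded x, y): √((x − 73.8)²+(y + 192.1)²) = 154.52 ≈ 154.53 km. ✓

x ≈ -78.3 km, y ≈ -164.8 km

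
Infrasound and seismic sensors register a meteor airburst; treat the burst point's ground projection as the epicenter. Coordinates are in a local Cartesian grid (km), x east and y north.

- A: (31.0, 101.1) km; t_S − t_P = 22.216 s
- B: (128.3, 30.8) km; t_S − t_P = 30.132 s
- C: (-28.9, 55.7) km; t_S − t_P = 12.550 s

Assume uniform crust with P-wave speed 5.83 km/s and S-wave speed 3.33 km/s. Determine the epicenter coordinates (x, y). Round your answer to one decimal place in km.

Distance from S−P lag: d = Δt · v_P v_S / (v_P − v_S) = Δt · (5.83·3.33)/(5.83−3.33) ≈ 7.7656·Δt.
So d_A = 172.52, d_B = 233.99, d_C = 97.46 km.
Circle about each station: (x − 31.0)² + (y − 101.1)² = 172.52²; (x − 128.3)² + (y − 30.8)² = 233.99²; (x + 28.9)² + (y − 55.7)² = 97.46².
Subtracting the A equation from the B and C equations removes the quadratic terms:
194.6 x − 140.6 y = -18760.85
-119.8 x − 90.8 y = 13020.19
Solving the 2×2 system: x ≈ -102.4, y ≈ -8.3 km.

x ≈ -102.4 km, y ≈ -8.3 km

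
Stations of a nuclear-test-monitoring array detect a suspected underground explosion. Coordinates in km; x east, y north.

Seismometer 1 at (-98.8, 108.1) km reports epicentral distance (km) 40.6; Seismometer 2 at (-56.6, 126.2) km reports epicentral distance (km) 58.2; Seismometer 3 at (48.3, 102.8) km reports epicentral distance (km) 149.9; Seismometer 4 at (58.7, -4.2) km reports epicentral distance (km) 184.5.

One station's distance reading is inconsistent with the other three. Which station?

Solve using three stations at a time. Using Seismometer 2, Seismometer 3, Seismometer 4 (subtract circle equations pairwise → linear system) gives (x, y) ≈ (-100.9, 88.4).
Distances from that point to each station vs reported:
  Seismometer 1: calculated 19.9 vs reported 40.6 → residual 20.7 km
  Seismometer 2: calculated 58.3 vs reported 58.2 → residual 0.1 km
  Seismometer 3: calculated 149.9 vs reported 149.9 → residual 0.0 km
  Seismometer 4: calculated 184.5 vs reported 184.5 → residual 0.0 km
Seismometer 2, Seismometer 3, Seismometer 4 are mutually consistent (residuals ≈ 0); Seismometer 1 is off by 20.7 km.

Seismometer 1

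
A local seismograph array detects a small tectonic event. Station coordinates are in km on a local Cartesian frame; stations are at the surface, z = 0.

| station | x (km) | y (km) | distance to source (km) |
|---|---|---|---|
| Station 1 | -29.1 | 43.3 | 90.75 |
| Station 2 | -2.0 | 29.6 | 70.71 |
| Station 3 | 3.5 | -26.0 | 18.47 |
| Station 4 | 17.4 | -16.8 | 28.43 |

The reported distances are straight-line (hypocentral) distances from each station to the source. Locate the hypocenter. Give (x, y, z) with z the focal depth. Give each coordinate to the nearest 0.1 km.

x ≈ 5.7 km, y ≈ -39.6 km, depth ≈ 12.3 km

Each station gives a sphere (x−x_i)² + (y−y_i)² + z² = d_i² (stations at z=0).
Subtracting the Station 1 sphere from Station 2 and Station 3: z² cancels, leaving linear equations in x and y:
54.2 x − 27.4 y = 1394.12
65.2 x − 138.6 y = 5860.97
Solving: x ≈ 5.700, y ≈ -39.606 km (keep extra digits for the depth step; rounded: 5.7, -39.6).
Then from the Station 1 sphere: z² = 90.75² − (x + 29.1)² − (y − 43.3)² with x = 5.700, y = -39.606, so z ≈ 12.293 ≈ 12.3 km.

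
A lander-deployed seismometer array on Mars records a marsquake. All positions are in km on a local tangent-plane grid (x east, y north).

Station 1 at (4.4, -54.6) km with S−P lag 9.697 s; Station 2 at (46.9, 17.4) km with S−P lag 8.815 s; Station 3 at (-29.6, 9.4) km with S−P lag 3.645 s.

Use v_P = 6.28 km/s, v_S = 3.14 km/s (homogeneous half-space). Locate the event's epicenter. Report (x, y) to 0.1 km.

(-7.1, 5.2)

Distance from S−P lag: d = Δt · v_P v_S / (v_P − v_S) = Δt · (6.28·3.14)/(6.28−3.14) ≈ 6.2800·Δt.
So d_Station 1 = 60.90, d_Station 2 = 55.36, d_Station 3 = 22.89 km.
Circle about each station: (x − 4.4)² + (y + 54.6)² = 60.90²; (x − 46.9)² + (y − 17.4)² = 55.36²; (x + 29.6)² + (y − 9.4)² = 22.89².
Subtracting pairs of circle equations eliminates x²+y² and gives linear equations (the radical axes):
85.0 x + 144.0 y = 145.93
-68.0 x + 128.0 y = 1148.86
Solving the 2×2 system: x ≈ -7.1, y ≈ 5.2 km.
Check against Station 1 (with the unrounded x, y): √((x − 4.4)²+(y + 54.6)²) = 60.90 ≈ 60.90 km. ✓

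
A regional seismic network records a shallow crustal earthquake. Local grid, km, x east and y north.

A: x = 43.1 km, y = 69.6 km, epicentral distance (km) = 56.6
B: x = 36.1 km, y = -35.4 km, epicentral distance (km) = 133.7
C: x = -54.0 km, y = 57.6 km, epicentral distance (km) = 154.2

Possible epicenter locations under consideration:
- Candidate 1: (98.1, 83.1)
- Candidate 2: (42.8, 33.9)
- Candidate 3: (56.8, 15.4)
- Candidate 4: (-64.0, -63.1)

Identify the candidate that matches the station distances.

For each candidate, compare |candidate − station| to the reported distance:
Candidate 1: residuals A 0.0, B 0.0, C 0.0 → max 0.0 km
Candidate 2: residuals A 20.9, B 64.1, C 54.5 → max 64.1 km
Candidate 3: residuals A 0.7, B 78.8, C 35.6 → max 78.8 km
Candidate 4: residuals A 113.9, B 29.8, C 33.1 → max 113.9 km
Only Candidate 1 has all residuals ≈ 0.

Candidate 1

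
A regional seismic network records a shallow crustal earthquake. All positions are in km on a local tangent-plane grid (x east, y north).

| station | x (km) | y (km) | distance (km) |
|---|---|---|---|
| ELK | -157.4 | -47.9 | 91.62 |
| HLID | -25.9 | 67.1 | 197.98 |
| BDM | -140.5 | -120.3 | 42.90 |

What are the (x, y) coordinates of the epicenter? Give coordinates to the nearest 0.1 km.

Circle about each station: (x + 157.4)² + (y + 47.9)² = 91.62²; (x + 25.9)² + (y − 67.1)² = 197.98²; (x + 140.5)² + (y + 120.3)² = 42.90².
Subtracting the ELK equation from the HLID and BDM equations removes the quadratic terms:
263.0 x + 230.0 y = -52697.81
33.8 x − 144.8 y = 13696.98
Solving the 2×2 system: x ≈ -97.7, y ≈ -117.4 km.

-97.7 km east, -117.4 km north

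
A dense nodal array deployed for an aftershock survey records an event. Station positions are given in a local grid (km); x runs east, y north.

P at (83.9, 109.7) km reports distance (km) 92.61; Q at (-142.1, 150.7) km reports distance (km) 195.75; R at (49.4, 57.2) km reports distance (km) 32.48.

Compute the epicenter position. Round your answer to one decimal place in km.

x ≈ 20.7 km, y ≈ 42.0 km

Circle about each station: (x − 83.9)² + (y − 109.7)² = 92.61²; (x + 142.1)² + (y − 150.7)² = 195.75²; (x − 49.4)² + (y − 57.2)² = 32.48².
Subtracting the P equation from the Q and R equations removes the quadratic terms:
-452.0 x + 82.0 y = -5911.85
-69.0 x − 105.0 y = -5839.44
Solving the 2×2 system: x ≈ 20.7, y ≈ 42.0 km.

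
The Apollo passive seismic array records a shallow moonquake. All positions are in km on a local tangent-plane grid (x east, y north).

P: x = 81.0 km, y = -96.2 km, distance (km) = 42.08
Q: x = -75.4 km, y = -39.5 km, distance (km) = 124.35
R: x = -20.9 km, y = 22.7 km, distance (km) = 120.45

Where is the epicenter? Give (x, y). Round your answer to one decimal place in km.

Circle about each station: (x − 81.0)² + (y + 96.2)² = 42.08²; (x + 75.4)² + (y + 39.5)² = 124.35²; (x + 20.9)² + (y − 22.7)² = 120.45².
Subtracting pairs of circle equations eliminates x²+y² and gives linear equations (the radical axes):
-312.8 x + 113.4 y = -22262.23
-203.8 x + 237.8 y = -27600.82
Solving the 2×2 system: x ≈ 42.2, y ≈ -79.9 km.

42.2 km east, -79.9 km north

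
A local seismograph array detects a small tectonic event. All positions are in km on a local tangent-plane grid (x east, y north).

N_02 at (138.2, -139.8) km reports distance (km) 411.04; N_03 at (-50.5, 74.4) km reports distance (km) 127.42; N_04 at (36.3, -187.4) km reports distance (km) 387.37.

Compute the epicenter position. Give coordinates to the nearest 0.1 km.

(-152.4, 150.9)

Circle about each station: (x − 138.2)² + (y + 139.8)² = 411.04²; (x + 50.5)² + (y − 74.4)² = 127.42²; (x − 36.3)² + (y + 187.4)² = 387.37².
Subtracting the N_02 equation from the N_03 and N_04 equations removes the quadratic terms:
-377.4 x + 428.4 y = 122160.36
-203.8 x − 95.2 y = 16691.53
Solving the 2×2 system: x ≈ -152.4, y ≈ 150.9 km.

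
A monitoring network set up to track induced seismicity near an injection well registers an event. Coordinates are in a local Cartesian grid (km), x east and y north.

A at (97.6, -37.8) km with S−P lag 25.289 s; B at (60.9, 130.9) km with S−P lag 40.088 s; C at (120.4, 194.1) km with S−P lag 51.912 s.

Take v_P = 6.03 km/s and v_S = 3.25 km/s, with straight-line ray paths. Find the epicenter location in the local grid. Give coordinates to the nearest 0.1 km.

x ≈ -57.5 km, y ≈ -125.7 km

Distance from S−P lag: d = Δt · v_P v_S / (v_P − v_S) = Δt · (6.03·3.25)/(6.03−3.25) ≈ 7.0495·Δt.
So d_A = 178.27, d_B = 282.60, d_C = 365.95 km.
Circle about each station: (x − 97.6)² + (y + 37.8)² = 178.27²; (x − 60.9)² + (y − 130.9)² = 282.60²; (x − 120.4)² + (y − 194.1)² = 365.95².
Subtracting pairs of circle equations eliminates x²+y² and gives linear equations (the radical axes):
-73.4 x + 337.4 y = -38193.55
45.6 x + 463.8 y = -60922.84
Solving the 2×2 system: x ≈ -57.5, y ≈ -125.7 km.
Check against A (with the unrounded x, y): √((x − 97.6)²+(y + 37.8)²) = 178.26 ≈ 178.27 km. ✓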